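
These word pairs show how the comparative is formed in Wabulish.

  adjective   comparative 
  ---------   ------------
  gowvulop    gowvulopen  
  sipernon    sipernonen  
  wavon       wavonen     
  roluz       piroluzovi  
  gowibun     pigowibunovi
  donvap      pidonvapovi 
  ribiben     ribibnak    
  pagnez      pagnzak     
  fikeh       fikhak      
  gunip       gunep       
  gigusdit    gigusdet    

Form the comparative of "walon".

walonen

sipernon and gowibun both end in -n yet inflect differently (sipernonen, pigowibunovi), so the final letter is not what conditions the rule; the last vowel is.
"walon" has last vowel 'o'. The stems whose last vowel is 'o' (gowvulop → gowvulopen, sipernon → sipernonen, wavon → wavonen) add -en.
The other patterns: stems whose last vowel is 'a' or 'u' add pi- … -ovi around the stem; stems whose last vowel is 'e' delete the last vowel and add -ak; stems whose last vowel is 'i' change the last vowel to 'e'.
So walon → walonen.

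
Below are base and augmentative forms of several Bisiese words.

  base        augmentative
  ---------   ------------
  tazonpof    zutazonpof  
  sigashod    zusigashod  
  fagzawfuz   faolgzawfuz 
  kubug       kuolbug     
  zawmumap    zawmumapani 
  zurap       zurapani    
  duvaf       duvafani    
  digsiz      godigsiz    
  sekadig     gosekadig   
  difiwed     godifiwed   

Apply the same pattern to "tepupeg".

"tepupeg" has last vowel 'e'. The one such stem in the data (difiwed → godifiwed) adds the prefix go-, so the same rule applies.
So tepupeg → gotepupeg.

gotepupeg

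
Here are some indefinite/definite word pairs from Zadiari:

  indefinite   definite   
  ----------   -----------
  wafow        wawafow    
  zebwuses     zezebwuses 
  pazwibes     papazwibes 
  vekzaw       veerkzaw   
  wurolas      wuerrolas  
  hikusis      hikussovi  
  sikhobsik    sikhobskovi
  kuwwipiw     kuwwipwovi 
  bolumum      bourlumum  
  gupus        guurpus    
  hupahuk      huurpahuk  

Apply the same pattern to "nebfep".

wafow and vekzaw both end in -w yet inflect differently (wawafow, veerkzaw), so the final letter is not what conditions the rule; the last vowel is.
"nebfep" has last vowel 'e'. The stems whose last vowel is 'e' (zebwuses → zezebwuses, pazwibes → papazwibes) repeat the first consonant+vowel as a prefix.
So nebfep → nenebfep.

nenebfep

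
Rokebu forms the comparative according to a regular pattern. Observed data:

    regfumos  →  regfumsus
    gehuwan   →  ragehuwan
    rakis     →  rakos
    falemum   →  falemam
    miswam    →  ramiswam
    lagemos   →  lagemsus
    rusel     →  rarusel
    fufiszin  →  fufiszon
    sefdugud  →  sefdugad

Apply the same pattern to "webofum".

webofam

regfumos and rakis both end in -s yet inflect differently (regfumsus, rakos), so the final letter is not what conditions the rule; the last vowel is.
"webofum" has last vowel 'u'. The stems whose last vowel is 'u' (falemum → falemam, sefdugud → sefdugad) change the last vowel to 'a'.
The other patterns: stems whose last vowel is 'o' delete the last vowel and add -us; stems whose last vowel is 'i' change the last vowel to 'o'; stems whose last vowel is 'a' or 'e' add the prefix ra-.
So webofum → webofam.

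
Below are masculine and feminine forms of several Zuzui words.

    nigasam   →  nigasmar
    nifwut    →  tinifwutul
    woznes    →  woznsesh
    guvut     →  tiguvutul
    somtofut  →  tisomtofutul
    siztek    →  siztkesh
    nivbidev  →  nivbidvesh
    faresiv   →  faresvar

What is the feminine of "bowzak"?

bowzkar

nivbidev and faresiv both end in -v yet inflect differently (nivbidvesh, faresvar), so the final letter is not what conditions the rule; the last vowel is.
"bowzak" has last vowel 'a'. The one such stem in the data (nigasam → nigasmar) deletes the last vowel and adds -ar (as does faresiv), so the same rule applies.
The other patterns: stems whose last vowel is 'u' add ti- … -ul around the stem; stems whose last vowel is 'e' delete the last vowel and add -esh.
So bowzak → bowzkar.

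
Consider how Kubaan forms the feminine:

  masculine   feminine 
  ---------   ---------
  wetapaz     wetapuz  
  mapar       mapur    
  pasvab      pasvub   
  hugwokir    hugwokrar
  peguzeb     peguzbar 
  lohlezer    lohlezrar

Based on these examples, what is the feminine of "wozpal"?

mapar and hugwokir both end in -r yet inflect differently (mapur, hugwokrar), so the final letter is not what conditions the rule; the last vowel is.
"wozpal" has last vowel 'a'. The stems whose last vowel is 'a' (wetapaz → wetapuz, mapar → mapur, pasvab → pasvub) change the last vowel to 'u'.
The other pattern: stems whose last vowel is 'e' or 'i' delete the last vowel and add -ar.
So wozpal → wozpul.

wozpul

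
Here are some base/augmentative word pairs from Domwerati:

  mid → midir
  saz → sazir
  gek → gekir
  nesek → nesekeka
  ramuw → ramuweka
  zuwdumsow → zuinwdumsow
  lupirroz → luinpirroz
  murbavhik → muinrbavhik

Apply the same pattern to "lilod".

lilodeka

gek and nesek both end in -k yet inflect differently (gekir, nesekeka), so the final letter is not what conditions the rule; the number of vowels is.
"lilod" has 2 vowels. The stems with 2 vowels (nesek → nesekeka, ramuw → ramuweka) add -eka.
So lilod → lilodeka.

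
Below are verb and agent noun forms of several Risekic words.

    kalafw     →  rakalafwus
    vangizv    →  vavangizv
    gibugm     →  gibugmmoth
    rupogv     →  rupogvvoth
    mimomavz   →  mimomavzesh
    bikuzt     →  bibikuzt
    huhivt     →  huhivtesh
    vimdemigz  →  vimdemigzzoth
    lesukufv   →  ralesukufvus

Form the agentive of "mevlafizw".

vimdemigz and mimomavz both end in -z yet inflect differently (vimdemigzzoth, mimomavzesh), so the final letter is not what conditions the rule; the second-to-last letter is.
"mevlafizw" has second-to-last letter 'z'. The stems whose second-to-last letter is 'z' (vangizv → vavangizv, bikuzt → bibikuzt) repeat the first consonant+vowel as a prefix.
The other patterns: stems whose second-to-last letter is 'g' double the final consonant and add -oth; stems whose second-to-last letter is 'v' add -esh; stems whose second-to-last letter is 'f' add ra- … -us around the stem.
So mevlafizw → memevlafizw.

memevlafizw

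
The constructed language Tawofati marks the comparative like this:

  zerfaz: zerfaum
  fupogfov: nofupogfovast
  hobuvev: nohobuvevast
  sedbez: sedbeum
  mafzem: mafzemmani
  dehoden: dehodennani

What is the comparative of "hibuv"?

mafzem and sedbez both have last vowel 'e' yet inflect differently (mafzemmani, sedbeum), so the last vowel is not what conditions the rule; the final letter is.
"hibuv" ends in -v. The stems ending in -v (fupogfov → nofupogfovast, hobuvev → nohobuvevast) add no- … -ast around the stem.
The other patterns: stems ending in -m or -n double the final consonant and add -ani; stems ending in -z drop the final letter and add -um.
So hibuv → nohibuvast.

nohibuvast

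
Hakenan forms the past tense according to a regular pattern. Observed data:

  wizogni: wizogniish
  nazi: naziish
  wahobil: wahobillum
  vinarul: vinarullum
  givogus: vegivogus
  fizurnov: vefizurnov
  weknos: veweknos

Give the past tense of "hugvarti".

hugvartiish

wizogni and wahobil both have last vowel 'i' yet inflect differently (wizogniish, wahobillum), so the last vowel is not what conditions the rule; the final letter is.
"hugvarti" ends in -i. The stems ending in -i (wizogni → wizogniish, nazi → naziish) add -ish.
So hugvarti → hugvartiish.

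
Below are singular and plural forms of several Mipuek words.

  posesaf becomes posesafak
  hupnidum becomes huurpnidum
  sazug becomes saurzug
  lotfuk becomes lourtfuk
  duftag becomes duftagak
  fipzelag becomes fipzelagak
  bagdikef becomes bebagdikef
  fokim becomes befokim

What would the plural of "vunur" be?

fipzelag and sazug both end in -g yet inflect differently (fipzelagak, saurzug), so the final letter is not what conditions the rule; the last vowel is.
"vunur" has last vowel 'u'. The stems whose last vowel is 'u' (sazug → saurzug, lotfuk → lourtfuk, hupnidum → huurpnidum) insert -ur- after the first vowel.
So vunur → vuurnur.

vuurnur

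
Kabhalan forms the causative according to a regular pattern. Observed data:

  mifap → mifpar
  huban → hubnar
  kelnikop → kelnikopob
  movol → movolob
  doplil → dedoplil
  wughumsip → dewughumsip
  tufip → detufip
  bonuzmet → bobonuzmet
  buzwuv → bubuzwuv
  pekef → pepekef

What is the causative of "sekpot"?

sekpotob

"sekpot" has last vowel 'o'. The stems whose last vowel is 'o' (kelnikop → kelnikopob, movol → movolob) add -ob.
The other patterns: stems whose last vowel is 'a' delete the last vowel and add -ar; stems whose last vowel is 'i' add the prefix de-; stems whose last vowel is 'e' or 'u' repeat the first consonant+vowel as a prefix.
So sekpot → sekpotob.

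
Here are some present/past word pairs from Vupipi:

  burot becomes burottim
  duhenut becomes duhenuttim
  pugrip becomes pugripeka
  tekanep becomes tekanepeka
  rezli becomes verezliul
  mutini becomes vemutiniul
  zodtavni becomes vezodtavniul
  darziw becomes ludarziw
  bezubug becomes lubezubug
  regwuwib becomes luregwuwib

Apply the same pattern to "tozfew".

pugrip and rezli both have last vowel 'i' yet inflect differently (pugripeka, verezliul), so the last vowel is not what conditions the rule; the final letter is.
"tozfew" ends in -w. The one such stem in the data (darziw → ludarziw) adds the prefix lu-, so the same rule applies.
The other patterns: stems ending in -t double the final consonant and add -im; stems ending in -p add -eka; stems ending in -i add ve- … -ul around the stem.
So tozfew → lutozfew.

lutozfew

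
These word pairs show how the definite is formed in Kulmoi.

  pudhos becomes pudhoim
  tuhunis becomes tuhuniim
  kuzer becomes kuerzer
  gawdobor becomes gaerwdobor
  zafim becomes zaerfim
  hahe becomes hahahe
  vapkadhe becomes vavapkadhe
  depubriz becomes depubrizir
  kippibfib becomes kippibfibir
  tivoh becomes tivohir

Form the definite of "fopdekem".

foerpdekem

pudhos and gawdobor both have last vowel 'o' yet inflect differently (pudhoim, gaerwdobor), so the last vowel is not what conditions the rule; the final letter is.
"fopdekem" ends in -m. The one such stem in the data (zafim → zaerfim) inserts -er- after the first vowel (as do kuzer, gawdobor), so the same rule applies.
The other patterns: stems ending in -s drop the final letter and add -im; stems ending in -e repeat the first consonant+vowel as a prefix; stems ending in -b, -h or -z add -ir.
So fopdekem → foerpdekem.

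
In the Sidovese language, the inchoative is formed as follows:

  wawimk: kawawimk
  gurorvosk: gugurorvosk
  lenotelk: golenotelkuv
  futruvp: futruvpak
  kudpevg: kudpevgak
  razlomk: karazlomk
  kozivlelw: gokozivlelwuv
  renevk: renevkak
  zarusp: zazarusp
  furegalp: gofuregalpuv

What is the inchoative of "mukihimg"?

kamukihimg

"mukihimg" has second-to-last letter 'm'. The stems whose second-to-last letter is 'm' (wawimk → kawawimk, razlomk → karazlomk) add the prefix ka-.
The other patterns: stems whose second-to-last letter is 'v' add -ak; stems whose second-to-last letter is 's' repeat the first consonant+vowel as a prefix; stems whose second-to-last letter is 'l' add go- … -uv around the stem.
So mukihimg → kamukihimg.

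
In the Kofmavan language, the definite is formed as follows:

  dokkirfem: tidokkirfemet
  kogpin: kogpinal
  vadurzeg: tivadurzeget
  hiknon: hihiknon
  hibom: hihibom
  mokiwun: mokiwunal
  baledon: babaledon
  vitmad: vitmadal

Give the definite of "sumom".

"sumom" has last vowel 'o'. The stems whose last vowel is 'o' (hiknon → hihiknon, hibom → hihibom, baledon → babaledon) repeat the first consonant+vowel as a prefix.
The other patterns: stems whose last vowel is 'e' add ti- … -et around the stem; stems whose last vowel is 'a', 'i' or 'u' add -al.
So sumom → susumom.

susumom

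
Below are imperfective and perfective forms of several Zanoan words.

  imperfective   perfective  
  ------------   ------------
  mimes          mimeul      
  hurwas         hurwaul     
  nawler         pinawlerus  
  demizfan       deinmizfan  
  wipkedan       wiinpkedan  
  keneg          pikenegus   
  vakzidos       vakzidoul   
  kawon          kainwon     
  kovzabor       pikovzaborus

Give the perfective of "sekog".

kawon and vakzidos both have last vowel 'o' yet inflect differently (kainwon, vakzidoul), so the last vowel is not what conditions the rule; the final letter is.
"sekog" ends in -g. The one such stem in the data (keneg → pikenegus) adds pi- … -us around the stem, so the same rule applies.
So sekog → pisekogus.

pisekogus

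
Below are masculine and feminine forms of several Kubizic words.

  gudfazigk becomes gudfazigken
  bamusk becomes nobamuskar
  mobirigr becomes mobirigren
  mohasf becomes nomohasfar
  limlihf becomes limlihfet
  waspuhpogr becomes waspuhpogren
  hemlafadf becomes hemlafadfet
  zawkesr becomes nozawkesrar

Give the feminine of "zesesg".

nozesesgar

gudfazigk and bamusk both end in -k yet inflect differently (gudfazigken, nobamuskar), so the final letter is not what conditions the rule; the second-to-last letter is.
"zesesg" has second-to-last letter 's'. The stems whose second-to-last letter is 's' (bamusk → nobamuskar, mohasf → nomohasfar, zawkesr → nozawkesrar) add no- … -ar around the stem.
So zesesg → nozesesgar.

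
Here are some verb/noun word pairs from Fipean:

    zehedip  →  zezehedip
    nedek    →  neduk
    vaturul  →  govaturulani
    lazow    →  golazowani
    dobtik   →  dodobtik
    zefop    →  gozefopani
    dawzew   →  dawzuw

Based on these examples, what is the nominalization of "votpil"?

vovotpil

nedek and dobtik both end in -k yet inflect differently (neduk, dodobtik), so the final letter is not what conditions the rule; the last vowel is.
"votpil" has last vowel 'i'. The stems whose last vowel is 'i' (zehedip → zezehedip, dobtik → dodobtik) repeat the first consonant+vowel as a prefix.
The other patterns: stems whose last vowel is 'e' change the last vowel to 'u'; stems whose last vowel is 'o' or 'u' add go- … -ani around the stem.
So votpil → vovotpil.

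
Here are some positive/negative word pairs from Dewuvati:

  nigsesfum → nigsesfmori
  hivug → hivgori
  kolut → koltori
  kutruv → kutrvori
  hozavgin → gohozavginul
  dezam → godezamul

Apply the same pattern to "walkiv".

nigsesfum and dezam both end in -m yet inflect differently (nigsesfmori, godezamul), so the final letter is not what conditions the rule; the last vowel is.
"walkiv" has last vowel 'i'. The one such stem in the data (hozavgin → gohozavginul) adds go- … -ul around the stem, so the same rule applies.
The other pattern: stems whose last vowel is 'u' delete the last vowel and add -ori.
So walkiv → gowalkivul.

gowalkivul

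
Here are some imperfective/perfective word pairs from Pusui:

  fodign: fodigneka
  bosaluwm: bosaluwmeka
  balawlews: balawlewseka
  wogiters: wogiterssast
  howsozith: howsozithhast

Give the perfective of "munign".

munigneka

balawlews and wogiters both end in -s yet inflect differently (balawlewseka, wogiterssast), so the final letter is not what conditions the rule; the second-to-last letter is.
"munign" has second-to-last letter 'g'. The one such stem in the data (fodign → fodigneka) adds -eka, so the same rule applies.
So munign → munigneka.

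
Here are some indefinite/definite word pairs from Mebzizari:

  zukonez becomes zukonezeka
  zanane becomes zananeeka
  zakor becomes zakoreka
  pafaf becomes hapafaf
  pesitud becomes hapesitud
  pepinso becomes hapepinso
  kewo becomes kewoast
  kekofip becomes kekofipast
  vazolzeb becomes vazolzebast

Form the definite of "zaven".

"zaven" begins with z-. The stems beginning with z- (zukonez → zukonezeka, zanane → zananeeka, zakor → zakoreka) add -eka.
The other patterns: stems beginning with p- add the prefix ha-; stems beginning with k- or v- add -ast.
So zaven → zaveneka.

zaveneka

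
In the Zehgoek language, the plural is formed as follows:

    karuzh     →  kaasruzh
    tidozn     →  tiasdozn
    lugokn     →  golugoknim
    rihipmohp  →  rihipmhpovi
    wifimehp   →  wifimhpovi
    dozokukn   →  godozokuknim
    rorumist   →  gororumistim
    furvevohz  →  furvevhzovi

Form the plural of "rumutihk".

tidozn and lugokn both end in -n yet inflect differently (tiasdozn, golugoknim), so the final letter is not what conditions the rule; the second-to-last letter is.
"rumutihk" has second-to-last letter 'h'. The stems whose second-to-last letter is 'h' (wifimehp → wifimhpovi, rihipmohp → rihipmhpovi, furvevohz → furvevhzovi) delete the last vowel and add -ovi.
So rumutihk → rumuthkovi.

rumuthkovi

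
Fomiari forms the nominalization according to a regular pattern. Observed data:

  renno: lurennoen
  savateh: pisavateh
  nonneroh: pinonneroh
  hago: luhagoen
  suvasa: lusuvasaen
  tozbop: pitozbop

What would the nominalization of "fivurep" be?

pifivurep

"fivurep" ends in a consonant. The stems ending in a consonant (savateh → pisavateh, tozbop → pitozbop, nonneroh → pinonneroh) add the prefix pi-.
The other pattern: stems ending in a vowel add lu- … -en around the stem.
So fivurep → pifivurep.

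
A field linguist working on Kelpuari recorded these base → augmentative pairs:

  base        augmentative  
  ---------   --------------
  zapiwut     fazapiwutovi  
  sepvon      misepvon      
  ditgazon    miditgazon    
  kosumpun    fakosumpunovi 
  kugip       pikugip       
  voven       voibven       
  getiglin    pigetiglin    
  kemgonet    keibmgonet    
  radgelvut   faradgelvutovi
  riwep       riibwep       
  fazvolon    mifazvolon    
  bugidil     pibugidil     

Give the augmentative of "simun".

kosumpun and fazvolon both end in -n yet inflect differently (fakosumpunovi, mifazvolon), so the final letter is not what conditions the rule; the last vowel is.
"simun" has last vowel 'u'. The stems whose last vowel is 'u' (zapiwut → fazapiwutovi, kosumpun → fakosumpunovi, radgelvut → faradgelvutovi) add fa- … -ovi around the stem.
So simun → fasimunovi.

fasimunovi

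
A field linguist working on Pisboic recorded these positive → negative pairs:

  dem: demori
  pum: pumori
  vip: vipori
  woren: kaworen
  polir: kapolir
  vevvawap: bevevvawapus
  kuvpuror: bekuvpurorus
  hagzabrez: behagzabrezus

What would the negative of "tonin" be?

vip and vevvawap both end in -p yet inflect differently (vipori, bevevvawapus), so the final letter is not what conditions the rule; the number of vowels is.
"tonin" has 2 vowels. The stems with 2 vowels (woren → kaworen, polir → kapolir) add the prefix ka-.
The other patterns: stems with 1 vowel add -ori; stems with 3 vowels add be- … -us around the stem.
So tonin → katonin.

katonin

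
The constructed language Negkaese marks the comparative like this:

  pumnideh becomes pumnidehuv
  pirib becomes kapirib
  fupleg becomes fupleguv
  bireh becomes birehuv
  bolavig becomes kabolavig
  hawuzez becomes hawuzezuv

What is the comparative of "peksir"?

kapeksir

fupleg and bolavig both end in -g yet inflect differently (fupleguv, kabolavig), so the final letter is not what conditions the rule; the last vowel is.
"peksir" has last vowel 'i'. The stems whose last vowel is 'i' (pirib → kapirib, bolavig → kabolavig) add the prefix ka-.
So peksir → kapeksir.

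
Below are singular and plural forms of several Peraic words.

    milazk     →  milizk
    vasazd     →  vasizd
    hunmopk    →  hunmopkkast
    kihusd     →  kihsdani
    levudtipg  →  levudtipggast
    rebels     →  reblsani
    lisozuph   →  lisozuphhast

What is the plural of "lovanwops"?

milazk and hunmopk both end in -k yet inflect differently (milizk, hunmopkkast), so the final letter is not what conditions the rule; the second-to-last letter is.
"lovanwops" has second-to-last letter 'p'. The stems whose second-to-last letter is 'p' (levudtipg → levudtipggast, hunmopk → hunmopkkast, lisozuph → lisozuphhast) double the final consonant and add -ast.
The other patterns: stems whose second-to-last letter is 'z' change the last vowel to 'i'; stems whose second-to-last letter is 'l' or 's' delete the last vowel and add -ani.
So lovanwops → lovanwopssast.

lovanwopssast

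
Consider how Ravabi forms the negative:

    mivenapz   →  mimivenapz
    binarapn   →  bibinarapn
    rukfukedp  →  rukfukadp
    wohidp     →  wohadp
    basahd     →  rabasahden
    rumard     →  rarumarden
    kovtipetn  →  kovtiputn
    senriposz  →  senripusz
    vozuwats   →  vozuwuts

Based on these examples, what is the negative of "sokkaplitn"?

"sokkaplitn" has second-to-last letter 't'. The stems whose second-to-last letter is 't' (kovtipetn → kovtiputn, vozuwats → vozuwuts) change the last vowel to 'u'.
So sokkaplitn → sokkaplutn.

sokkaplutn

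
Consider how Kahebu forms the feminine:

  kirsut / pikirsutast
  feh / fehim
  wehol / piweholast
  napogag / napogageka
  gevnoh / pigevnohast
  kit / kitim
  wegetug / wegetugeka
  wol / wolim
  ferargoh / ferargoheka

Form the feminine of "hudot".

kit and kirsut both end in -t yet inflect differently (kitim, pikirsutast), so the final letter is not what conditions the rule; the number of vowels is.
"hudot" has 2 vowels. The stems with 2 vowels (kirsut → pikirsutast, gevnoh → pigevnohast, wehol → piweholast) add pi- … -ast around the stem.
The other patterns: stems with 1 vowel add -im; stems with 3 vowels add -eka.
So hudot → pihudotast.

pihudotast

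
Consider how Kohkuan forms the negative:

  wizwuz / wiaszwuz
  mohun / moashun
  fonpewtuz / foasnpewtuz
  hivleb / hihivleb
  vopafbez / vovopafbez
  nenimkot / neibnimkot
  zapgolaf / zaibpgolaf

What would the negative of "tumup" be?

tuasmup

wizwuz and vopafbez both end in -z yet inflect differently (wiaszwuz, vovopafbez), so the final letter is not what conditions the rule; the last vowel is.
"tumup" has last vowel 'u'. The stems whose last vowel is 'u' (wizwuz → wiaszwuz, mohun → moashun, fonpewtuz → foasnpewtuz) insert -as- after the first vowel.
The other patterns: stems whose last vowel is 'e' repeat the first consonant+vowel as a prefix; stems whose last vowel is 'a' or 'o' insert -ib- after the first vowel.
So tumup → tuasmup.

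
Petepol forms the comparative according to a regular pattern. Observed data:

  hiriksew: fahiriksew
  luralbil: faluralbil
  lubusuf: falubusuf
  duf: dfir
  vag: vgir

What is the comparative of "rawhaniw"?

lubusuf and duf both end in -f yet inflect differently (falubusuf, dfir), so the final letter is not what conditions the rule; the number of vowels is.
"rawhaniw" has 3 vowels. The stems with 3 vowels (hiriksew → fahiriksew, luralbil → faluralbil, lubusuf → falubusuf) add the prefix fa-.
The other pattern: stems with 1 vowel delete the last vowel and add -ir.
So rawhaniw → farawhaniw.

farawhaniw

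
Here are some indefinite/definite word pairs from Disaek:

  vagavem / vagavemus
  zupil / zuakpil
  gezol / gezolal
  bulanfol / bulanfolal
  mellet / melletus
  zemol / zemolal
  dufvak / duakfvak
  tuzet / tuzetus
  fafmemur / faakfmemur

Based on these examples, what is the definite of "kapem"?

zemol and zupil both end in -l yet inflect differently (zemolal, zuakpil), so the final letter is not what conditions the rule; the last vowel is.
"kapem" has last vowel 'e'. The stems whose last vowel is 'e' (tuzet → tuzetus, vagavem → vagavemus, mellet → melletus) add -us.
So kapem → kapemus.

kapemus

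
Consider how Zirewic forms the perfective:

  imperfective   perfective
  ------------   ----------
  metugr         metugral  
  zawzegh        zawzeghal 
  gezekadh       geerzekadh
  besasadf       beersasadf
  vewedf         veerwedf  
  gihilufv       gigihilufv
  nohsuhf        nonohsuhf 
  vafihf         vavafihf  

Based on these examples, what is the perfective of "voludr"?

voerludr

zawzegh and gezekadh both end in -h yet inflect differently (zawzeghal, geerzekadh), so the final letter is not what conditions the rule; the second-to-last letter is.
"voludr" has second-to-last letter 'd'. The stems whose second-to-last letter is 'd' (gezekadh → geerzekadh, besasadf → beersasadf, vewedf → veerwedf) insert -er- after the first vowel.
The other patterns: stems whose second-to-last letter is 'g' add -al; stems whose second-to-last letter is 'f' or 'h' repeat the first consonant+vowel as a prefix.
So voludr → voerludr.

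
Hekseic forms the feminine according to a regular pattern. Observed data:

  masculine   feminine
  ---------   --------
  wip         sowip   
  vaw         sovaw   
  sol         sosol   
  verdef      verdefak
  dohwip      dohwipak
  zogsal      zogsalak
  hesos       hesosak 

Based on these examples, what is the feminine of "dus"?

sodus

wip and dohwip both end in -p yet inflect differently (sowip, dohwipak), so the final letter is not what conditions the rule; the number of vowels is.
"dus" has 1 vowel. The stems with 1 vowel (wip → sowip, vaw → sovaw, sol → sosol) add the prefix so-.
So dus → sodus.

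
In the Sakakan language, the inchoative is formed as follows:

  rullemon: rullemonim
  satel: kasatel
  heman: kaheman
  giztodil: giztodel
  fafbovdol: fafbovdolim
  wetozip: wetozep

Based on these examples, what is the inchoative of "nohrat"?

fafbovdol and giztodil both end in -l yet inflect differently (fafbovdolim, giztodel), so the final letter is not what conditions the rule; the last vowel is.
"nohrat" has last vowel 'a'. The one such stem in the data (heman → kaheman) adds the prefix ka-, so the same rule applies.
The other patterns: stems whose last vowel is 'o' add -im; stems whose last vowel is 'i' change the last vowel to 'e'.
So nohrat → kanohrat.

kanohrat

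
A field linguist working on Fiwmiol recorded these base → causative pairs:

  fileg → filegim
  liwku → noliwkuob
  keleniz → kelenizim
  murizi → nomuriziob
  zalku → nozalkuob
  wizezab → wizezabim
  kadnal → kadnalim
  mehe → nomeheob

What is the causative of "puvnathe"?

nopuvnatheob

"puvnathe" ends in a vowel. The stems ending in a vowel (murizi → nomuriziob, zalku → nozalkuob, liwku → noliwkuob) add no- … -ob around the stem.
So puvnathe → nopuvnatheob.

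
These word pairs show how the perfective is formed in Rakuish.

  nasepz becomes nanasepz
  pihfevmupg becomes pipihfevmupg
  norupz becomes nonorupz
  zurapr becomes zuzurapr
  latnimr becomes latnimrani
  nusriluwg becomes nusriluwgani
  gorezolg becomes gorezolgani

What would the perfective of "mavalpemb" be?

zurapr and latnimr both end in -r yet inflect differently (zuzurapr, latnimrani), so the final letter is not what conditions the rule; the second-to-last letter is.
"mavalpemb" has second-to-last letter 'm'. The one such stem in the data (latnimr → latnimrani) adds -ani, so the same rule applies.
So mavalpemb → mavalpembani.

mavalpembani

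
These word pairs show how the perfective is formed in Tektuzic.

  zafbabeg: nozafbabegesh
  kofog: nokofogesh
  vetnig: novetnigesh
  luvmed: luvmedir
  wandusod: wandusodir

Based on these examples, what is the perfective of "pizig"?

nopizigesh

zafbabeg and luvmed both have last vowel 'e' yet inflect differently (nozafbabegesh, luvmedir), so the last vowel is not what conditions the rule; the final letter is.
"pizig" ends in -g. The stems ending in -g (zafbabeg → nozafbabegesh, kofog → nokofogesh, vetnig → novetnigesh) add no- … -esh around the stem.
The other pattern: stems ending in -d add -ir.
So pizig → nopizigesh.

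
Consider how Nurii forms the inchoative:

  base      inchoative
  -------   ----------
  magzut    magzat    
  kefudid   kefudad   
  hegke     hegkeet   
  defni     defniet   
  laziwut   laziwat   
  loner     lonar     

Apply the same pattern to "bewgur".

defni and kefudid both have last vowel 'i' yet inflect differently (defniet, kefudad), so the last vowel is not what conditions the rule; whether the stem ends in a vowel or a consonant is.
"bewgur" ends in a consonant. The stems ending in a consonant (magzut → magzat, laziwut → laziwat, kefudid → kefudad) change the last vowel to 'a'.
The other pattern: stems ending in a vowel add -et.
So bewgur → bewgar.

bewgar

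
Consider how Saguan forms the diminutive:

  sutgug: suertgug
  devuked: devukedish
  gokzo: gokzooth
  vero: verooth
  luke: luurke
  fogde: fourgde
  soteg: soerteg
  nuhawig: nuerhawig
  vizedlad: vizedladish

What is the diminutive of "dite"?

diurte

luke and soteg both have last vowel 'e' yet inflect differently (luurke, soerteg), so the last vowel is not what conditions the rule; the final letter is.
"dite" ends in -e. The stems ending in -e (luke → luurke, fogde → fourgde) insert -ur- after the first vowel.
So dite → diurte.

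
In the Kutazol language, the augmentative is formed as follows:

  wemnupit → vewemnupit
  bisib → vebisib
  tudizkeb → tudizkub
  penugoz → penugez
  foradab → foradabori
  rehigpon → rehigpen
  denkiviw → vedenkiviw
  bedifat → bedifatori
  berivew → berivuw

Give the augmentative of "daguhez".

daguhuz

tudizkeb and foradab both end in -b yet inflect differently (tudizkub, foradabori), so the final letter is not what conditions the rule; the last vowel is.
"daguhez" has last vowel 'e'. The stems whose last vowel is 'e' (tudizkeb → tudizkub, berivew → berivuw) change the last vowel to 'u'.
The other patterns: stems whose last vowel is 'a' add -ori; stems whose last vowel is 'i' add the prefix ve-; stems whose last vowel is 'o' change the last vowel to 'e'.
So daguhez → daguhuz.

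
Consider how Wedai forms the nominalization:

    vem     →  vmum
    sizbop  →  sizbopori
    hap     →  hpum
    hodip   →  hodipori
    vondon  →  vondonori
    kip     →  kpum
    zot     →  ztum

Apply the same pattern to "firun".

firunori

hap and sizbop both end in -p yet inflect differently (hpum, sizbopori), so the final letter is not what conditions the rule; the number of vowels is.
"firun" has 2 vowels. The stems with 2 vowels (sizbop → sizbopori, vondon → vondonori, hodip → hodipori) add -ori.
So firun → firunori.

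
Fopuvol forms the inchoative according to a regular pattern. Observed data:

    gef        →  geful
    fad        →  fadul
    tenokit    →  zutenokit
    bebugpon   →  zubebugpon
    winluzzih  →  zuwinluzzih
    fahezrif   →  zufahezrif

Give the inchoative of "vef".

"vef" has 1 vowel. The stems with 1 vowel (gef → geful, fad → fadul) add -ul.
The other pattern: stems with 3 vowels add the prefix zu-.
So vef → veful.

veful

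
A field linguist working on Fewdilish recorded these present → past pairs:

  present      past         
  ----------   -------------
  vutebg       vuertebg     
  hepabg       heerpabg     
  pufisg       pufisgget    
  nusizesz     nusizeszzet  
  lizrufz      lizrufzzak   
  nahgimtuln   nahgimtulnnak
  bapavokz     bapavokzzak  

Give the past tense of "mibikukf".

vutebg and pufisg both end in -g yet inflect differently (vuertebg, pufisgget), so the final letter is not what conditions the rule; the second-to-last letter is.
"mibikukf" has second-to-last letter 'k'. The one such stem in the data (bapavokz → bapavokzzak) doubles the final consonant and adds -ak (as do lizrufz, nahgimtuln), so the same rule applies.
The other patterns: stems whose second-to-last letter is 'b' insert -er- after the first vowel; stems whose second-to-last letter is 's' double the final consonant and add -et.
So mibikukf → mibikukffak.

mibikukffak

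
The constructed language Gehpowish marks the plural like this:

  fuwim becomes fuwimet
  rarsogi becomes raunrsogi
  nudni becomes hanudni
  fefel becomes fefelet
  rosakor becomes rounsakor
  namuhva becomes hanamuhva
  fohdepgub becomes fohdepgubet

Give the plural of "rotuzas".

"rotuzas" begins with r-. The stems beginning with r- (rarsogi → raunrsogi, rosakor → rounsakor) insert -un- after the first vowel.
The other patterns: stems beginning with n- add the prefix ha-; stems beginning with f- add -et.
So rotuzas → rountuzas.

rountuzas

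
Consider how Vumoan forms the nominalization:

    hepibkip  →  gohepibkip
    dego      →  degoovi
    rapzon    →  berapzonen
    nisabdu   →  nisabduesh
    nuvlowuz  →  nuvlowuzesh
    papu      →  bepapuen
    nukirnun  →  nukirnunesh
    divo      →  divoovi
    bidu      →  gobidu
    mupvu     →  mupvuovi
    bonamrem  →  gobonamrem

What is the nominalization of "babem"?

gobabem

bidu and nisabdu both end in -u yet inflect differently (gobidu, nisabduesh), so the final letter is not what conditions the rule; the first letter is.
"babem" begins with b-. The stems beginning with b- (bonamrem → gobonamrem, bidu → gobidu) add the prefix go-.
The other patterns: stems beginning with n- add -esh; stems beginning with d- or m- add -ovi; stems beginning with p- or r- add be- … -en around the stem.
So babem → gobabem.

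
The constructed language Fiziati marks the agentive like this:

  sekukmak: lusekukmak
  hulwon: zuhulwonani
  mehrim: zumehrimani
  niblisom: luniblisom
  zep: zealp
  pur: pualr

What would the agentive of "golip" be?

"golip" has 2 vowels. The stems with 2 vowels (mehrim → zumehrimani, hulwon → zuhulwonani) add zu- … -ani around the stem.
So golip → zugolipani.

zugolipani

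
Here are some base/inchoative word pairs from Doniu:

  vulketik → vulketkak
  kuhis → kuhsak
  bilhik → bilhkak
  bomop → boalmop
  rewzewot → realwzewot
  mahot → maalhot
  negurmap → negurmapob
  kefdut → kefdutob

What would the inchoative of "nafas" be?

nafasob

"nafas" has last vowel 'a'. The one such stem in the data (negurmap → negurmapob) adds -ob, so the same rule applies.
The other patterns: stems whose last vowel is 'i' delete the last vowel and add -ak; stems whose last vowel is 'o' insert -al- after the first vowel.
So nafas → nafasob.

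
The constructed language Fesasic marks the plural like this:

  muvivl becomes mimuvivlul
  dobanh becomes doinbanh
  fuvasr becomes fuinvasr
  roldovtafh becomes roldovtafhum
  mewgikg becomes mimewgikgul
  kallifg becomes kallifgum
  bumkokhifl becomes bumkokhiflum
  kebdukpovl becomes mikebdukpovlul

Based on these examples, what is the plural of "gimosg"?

roldovtafh and dobanh both end in -h yet inflect differently (roldovtafhum, doinbanh), so the final letter is not what conditions the rule; the second-to-last letter is.
"gimosg" has second-to-last letter 's'. The one such stem in the data (fuvasr → fuinvasr) inserts -in- after the first vowel (as does dobanh), so the same rule applies.
So gimosg → giinmosg.

giinmosg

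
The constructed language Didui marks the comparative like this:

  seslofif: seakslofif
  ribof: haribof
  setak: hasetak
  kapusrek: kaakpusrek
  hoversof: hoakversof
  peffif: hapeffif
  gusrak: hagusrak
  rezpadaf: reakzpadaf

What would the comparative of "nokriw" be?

hanokriw

rezpadaf and ribof both end in -f yet inflect differently (reakzpadaf, haribof), so the final letter is not what conditions the rule; the number of vowels is.
"nokriw" has 2 vowels. The stems with 2 vowels (ribof → haribof, peffif → hapeffif, gusrak → hagusrak) add the prefix ha-.
So nokriw → hanokriw.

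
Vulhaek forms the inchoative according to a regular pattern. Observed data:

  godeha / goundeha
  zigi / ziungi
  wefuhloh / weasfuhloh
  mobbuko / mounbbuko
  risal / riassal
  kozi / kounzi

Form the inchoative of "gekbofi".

risal and godeha both have last vowel 'a' yet inflect differently (riassal, goundeha), so the last vowel is not what conditions the rule; whether the stem ends in a vowel or a consonant is.
"gekbofi" ends in a vowel. The stems ending in a vowel (godeha → goundeha, zigi → ziungi, kozi → kounzi) insert -un- after the first vowel.
The other pattern: stems ending in a consonant insert -as- after the first vowel.
So gekbofi → geunkbofi.

geunkbofi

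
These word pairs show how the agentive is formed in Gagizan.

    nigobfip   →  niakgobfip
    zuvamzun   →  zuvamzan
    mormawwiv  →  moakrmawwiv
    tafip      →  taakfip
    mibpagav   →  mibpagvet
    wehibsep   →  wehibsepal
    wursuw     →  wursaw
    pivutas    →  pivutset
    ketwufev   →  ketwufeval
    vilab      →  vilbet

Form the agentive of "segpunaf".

"segpunaf" has last vowel 'a'. The stems whose last vowel is 'a' (mibpagav → mibpagvet, pivutas → pivutset, vilab → vilbet) delete the last vowel and add -et.
The other patterns: stems whose last vowel is 'i' insert -ak- after the first vowel; stems whose last vowel is 'u' change the last vowel to 'a'; stems whose last vowel is 'e' add -al.
So segpunaf → segpunfet.

segpunfet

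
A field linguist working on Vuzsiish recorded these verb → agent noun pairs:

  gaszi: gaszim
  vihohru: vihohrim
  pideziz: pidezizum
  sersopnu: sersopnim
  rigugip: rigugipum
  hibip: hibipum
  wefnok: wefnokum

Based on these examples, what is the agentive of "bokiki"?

gaszi and hibip both have last vowel 'i' yet inflect differently (gaszim, hibipum), so the last vowel is not what conditions the rule; whether the stem ends in a vowel or a consonant is.
"bokiki" ends in a vowel. The stems ending in a vowel (sersopnu → sersopnim, vihohru → vihohrim, gaszi → gaszim) drop the final letter and add -im.
So bokiki → bokikim.

bokikim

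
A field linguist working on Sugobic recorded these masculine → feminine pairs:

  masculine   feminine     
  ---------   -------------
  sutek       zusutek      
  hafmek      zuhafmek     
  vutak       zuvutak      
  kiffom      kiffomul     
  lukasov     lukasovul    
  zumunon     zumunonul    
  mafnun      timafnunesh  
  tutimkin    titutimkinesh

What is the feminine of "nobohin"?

"nobohin" has last vowel 'i'. The one such stem in the data (tutimkin → titutimkinesh) adds ti- … -esh around the stem, so the same rule applies.
The other patterns: stems whose last vowel is 'a' or 'e' add the prefix zu-; stems whose last vowel is 'o' add -ul.
So nobohin → tinobohinesh.

tinobohinesh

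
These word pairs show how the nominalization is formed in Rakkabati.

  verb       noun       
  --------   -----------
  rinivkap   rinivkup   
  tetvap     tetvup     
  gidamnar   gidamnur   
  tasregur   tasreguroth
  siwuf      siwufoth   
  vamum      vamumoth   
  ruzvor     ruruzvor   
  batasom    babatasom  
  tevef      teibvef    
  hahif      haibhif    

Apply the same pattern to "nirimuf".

nirimufoth

gidamnar and tasregur both end in -r yet inflect differently (gidamnur, tasreguroth), so the final letter is not what conditions the rule; the last vowel is.
"nirimuf" has last vowel 'u'. The stems whose last vowel is 'u' (tasregur → tasreguroth, siwuf → siwufoth, vamum → vamumoth) add -oth.
The other patterns: stems whose last vowel is 'a' change the last vowel to 'u'; stems whose last vowel is 'o' repeat the first consonant+vowel as a prefix; stems whose last vowel is 'e' or 'i' insert -ib- after the first vowel.
So nirimuf → nirimufoth.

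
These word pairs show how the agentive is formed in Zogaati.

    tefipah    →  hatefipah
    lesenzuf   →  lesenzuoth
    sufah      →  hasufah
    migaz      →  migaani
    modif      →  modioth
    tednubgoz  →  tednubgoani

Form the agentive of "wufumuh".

hawufumuh

migaz and sufah both have last vowel 'a' yet inflect differently (migaani, hasufah), so the last vowel is not what conditions the rule; the final letter is.
"wufumuh" ends in -h. The stems ending in -h (sufah → hasufah, tefipah → hatefipah) add the prefix ha-.
So wufumuh → hawufumuh.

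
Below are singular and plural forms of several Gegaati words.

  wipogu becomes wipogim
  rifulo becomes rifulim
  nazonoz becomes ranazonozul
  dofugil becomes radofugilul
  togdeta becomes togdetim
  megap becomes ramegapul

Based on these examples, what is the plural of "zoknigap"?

razoknigapul

nazonoz and rifulo both have last vowel 'o' yet inflect differently (ranazonozul, rifulim), so the last vowel is not what conditions the rule; whether the stem ends in a vowel or a consonant is.
"zoknigap" ends in a consonant. The stems ending in a consonant (dofugil → radofugilul, megap → ramegapul, nazonoz → ranazonozul) add ra- … -ul around the stem.
So zoknigap → razoknigapul.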